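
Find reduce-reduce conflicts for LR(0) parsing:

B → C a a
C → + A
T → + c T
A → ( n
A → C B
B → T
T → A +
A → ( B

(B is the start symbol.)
Augment with B' → B and build the canonical LR(0) collection (I0 = CLOSURE({[B' → . B]}), then GOTO on every symbol after a dot until no new states appear). It has 18 states:
  I0: { [A → . ( B], [A → . ( n], [A → . C B], [B → . C a a], [B → . T], [B' → . B], [C → . + A], [T → . + c T], [T → . A +] }  — shift
  I1: { [A → ( . B], [A → ( . n], [A → . ( B], [A → . ( n], [A → . C B], [B → . C a a], [B → . T], [C → . + A], [T → . + c T], [T → . A +] }  — shift
  I2: { [A → . ( B], [A → . ( n], [A → . C B], [C → + . A], [C → . + A], [T → + . c T] }  — shift
  I3: { [T → A . +] }  — shift
  I4: { [B' → B .] }  — accept
  I5: { [A → . ( B], [A → . ( n], [A → . C B], [A → C . B], [B → . C a a], [B → . T], [B → C . a a], [C → . + A], [T → . + c T], [T → . A +] }  — shift
  I6: { [B → T .] }  — reduce
  I7: { [A → C B .] }  — reduce
  I8: { [B → C a . a] }  — shift
  I9: { [B → C a a .] }  — reduce
  I10: { [T → A + .] }  — reduce
  I11: { [A → . ( B], [A → . ( n], [A → . C B], [C → + . A], [C → . + A] }  — shift
  I12: { [C → + A .] }  — reduce
  I13: { [A → . ( B], [A → . ( n], [A → . C B], [A → C . B], [B → . C a a], [B → . T], [C → . + A], [T → . + c T], [T → . A +] }  — shift
  I14: { [A → . ( B], [A → . ( n], [A → . C B], [C → . + A], [T → + c . T], [T → . + c T], [T → . A +] }  — shift
  I15: { [T → + c T .] }  — reduce
  I16: { [A → ( B .] }  — reduce
  I17: { [A → ( n .] }  — reduce

No state contains more than one complete item.

Answer: No reduce-reduce conflicts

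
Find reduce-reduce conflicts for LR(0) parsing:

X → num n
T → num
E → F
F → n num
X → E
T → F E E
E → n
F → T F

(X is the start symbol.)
No reduce-reduce conflicts

Augment with X' → X and build the canonical LR(0) collection (I0 = CLOSURE({[X' → . X]}), then GOTO on every symbol after a dot until no new states appear). It has 14 states:
  I0: { [E → . F], [E → . n], [F → . T F], [F → . n num], [T → . F E E], [T → . num], [X → . E], [X → . num n], [X' → . X] }  — shift
  I1: { [X → E .] }  — reduce
  I2: { [E → . F], [E → . n], [E → F .], [F → . T F], [F → . n num], [T → . F E E], [T → . num], [T → F . E E] }  — shift, reduce
  I3: { [F → . T F], [F → . n num], [F → T . F], [T → . F E E], [T → . num] }  — shift
  I4: { [X' → X .] }  — accept
  I5: { [E → n .], [F → n . num] }  — shift, reduce
  I6: { [T → num .], [X → num . n] }  — shift, reduce
  I7: { [X → num n .] }  — reduce
  I8: { [F → n num .] }  — reduce
  I9: { [E → . F], [E → . n], [F → . T F], [F → . n num], [F → T F .], [T → . F E E], [T → . num], [T → F . E E] }  — shift, reduce
  I10: { [F → n . num] }  — shift
  I11: { [T → num .] }  — reduce
  I12: { [E → . F], [E → . n], [F → . T F], [F → . n num], [T → . F E E], [T → . num], [T → F E . E] }  — shift
  I13: { [T → F E E .] }  — reduce

No state contains more than one complete item.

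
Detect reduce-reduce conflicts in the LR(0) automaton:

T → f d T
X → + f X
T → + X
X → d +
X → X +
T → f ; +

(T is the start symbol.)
Augment with T' → T and build the canonical LR(0) collection (I0 = CLOSURE({[T' → . T]}), then GOTO on every symbol after a dot until no new states appear). It has 15 states:
  I0: { [T → . + X], [T → . f ; +], [T → . f d T], [T' → . T] }  — shift
  I1: { [T → + . X], [X → . + f X], [X → . X +], [X → . d +] }  — shift
  I2: { [T' → T .] }  — accept
  I3: { [T → f . ; +], [T → f . d T] }  — shift
  I4: { [T → f ; . +] }  — shift
  I5: { [T → . + X], [T → . f ; +], [T → . f d T], [T → f d . T] }  — shift
  I6: { [T → f d T .] }  — reduce
  I7: { [T → f ; + .] }  — reduce
  I8: { [X → + . f X] }  — shift
  I9: { [T → + X .], [X → X . +] }  — shift, reduce
  I10: { [X → d . +] }  — shift
  I11: { [X → d + .] }  — reduce
  I12: { [X → X + .] }  — reduce
  I13: { [X → + f . X], [X → . + f X], [X → . X +], [X → . d +] }  — shift
  I14: { [X → + f X .], [X → X . +] }  — shift, reduce

No state contains more than one complete item.

Answer: No reduce-reduce conflicts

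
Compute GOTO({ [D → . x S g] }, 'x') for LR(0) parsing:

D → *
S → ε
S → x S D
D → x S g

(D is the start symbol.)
{ [D → x . S g], [S → . x S D], [S → .] }

GOTO(I, 'x') = CLOSURE({ [A → αX.β] : [A → α.Xβ] ∈ I, X = 'x' })

Items with dot before 'x', with the dot advanced:
  [D → . x S g] → [D → x . S g]
Closure of the advanced items:
  [D → x . S g] has the dot before S: add [S → .], [S → . x S D]

GOTO = { [D → x . S g], [S → . x S D], [S → .] }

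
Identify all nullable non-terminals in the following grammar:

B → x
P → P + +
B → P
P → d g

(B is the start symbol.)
None

A non-terminal is nullable if it can derive ε (the empty string): either it has an ε-production, or it has a production whose right-hand side consists entirely of nullable non-terminals.

There are no ε-productions, so no non-terminal can derive ε.
No non-terminals are nullable.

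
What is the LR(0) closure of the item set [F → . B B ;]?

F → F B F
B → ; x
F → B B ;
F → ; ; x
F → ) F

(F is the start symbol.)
Start with: [F → . B B ;]
  [F → . B B ;] has the dot before B: add [B → . ; x]
No further items can be added.

CLOSURE = { [B → . ; x], [F → . B B ;] }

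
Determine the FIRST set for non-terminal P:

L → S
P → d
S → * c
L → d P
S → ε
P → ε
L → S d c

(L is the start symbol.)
{ 'd', ε }

From P → d:
  - d is a terminal: add 'd' and stop
From P → ε:
  - ε-production, so ε ∈ FIRST(P)

Collecting: FIRST(P) = { 'd', ε }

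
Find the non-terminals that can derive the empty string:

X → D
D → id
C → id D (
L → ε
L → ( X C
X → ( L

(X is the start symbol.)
{ 'L' }

A non-terminal is nullable if it can derive ε (the empty string): either it has an ε-production, or it has a production whose right-hand side consists entirely of nullable non-terminals.

ε-productions: L → ε
So L is immediately nullable.
No further non-terminal can be added: every production for the remaining non-terminals contains a terminal or a non-nullable non-terminal.
Nullable = { 'L' }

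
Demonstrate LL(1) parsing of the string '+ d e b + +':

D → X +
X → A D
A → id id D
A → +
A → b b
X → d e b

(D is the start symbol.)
LL(1) parsing maintains a stack (initially the start symbol over $) and the input. At each step: if the stack top is a terminal, match it against the current input token; if it is a non-terminal N, replace it with the RHS of M[N, lookahead] (the unique production whose predict set contains the lookahead).

Stack is shown with the top on the left.

Stack        Input          Action
----------------------------------
D $          + d e b + + $  output D → X +
X + $        + d e b + + $  output X → A D
A D + $      + d e b + + $  output A → +
+ D + $      + d e b + + $  match '+'
D + $        d e b + + $    output D → X +
X + + $      d e b + + $    output X → d e b
d e b + + $  d e b + + $    match 'd'
e b + + $    e b + + $      match 'e'
b + + $      b + + $        match 'b'
+ + $        + + $          match '+'
+ $          + $            match '+'
$            $              accept

The string is accepted.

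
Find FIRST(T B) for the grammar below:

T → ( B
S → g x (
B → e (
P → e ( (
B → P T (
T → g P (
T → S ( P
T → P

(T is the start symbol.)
{ '(', 'e', 'g' }

FIRST sets of the non-terminals involved (from the grammar, by fixed-point iteration):
  FIRST(T) = { '(', 'e', 'g' }

To compute FIRST(T B), process the symbols left to right:
Symbol T is a non-terminal. Add FIRST(T) \ {ε} = { '(', 'e', 'g' }
T is not nullable (ε ∉ FIRST(T)), so stop here.
FIRST(T B) = { '(', 'e', 'g' }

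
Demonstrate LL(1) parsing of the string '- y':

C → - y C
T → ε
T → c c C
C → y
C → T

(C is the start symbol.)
LL(1) parsing maintains a stack (initially the start symbol over $) and the input. At each step: if the stack top is a terminal, match it against the current input token; if it is a non-terminal N, replace it with the RHS of M[N, lookahead] (the unique production whose predict set contains the lookahead).

Stack is shown with the top on the left.

Stack    Input  Action
----------------------
C $      - y $  output C → - y C
- y C $  - y $  match '-'
y C $    y $    match 'y'
C $      $      output C → T
T $      $      output T → ε
$        $      accept

The string is accepted.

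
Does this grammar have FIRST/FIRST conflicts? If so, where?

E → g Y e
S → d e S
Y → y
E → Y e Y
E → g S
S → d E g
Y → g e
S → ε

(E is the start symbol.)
Yes. E → g Y e / E → Y e Y on { 'g' }; E → g Y e / E → g S on { 'g' }; E → Y e Y / E → g S on { 'g' }; S → d e S / S → d E g on { 'd' }

FIRST sets of the non-terminals at (or reachable through a nullable prefix from) the front of some alternative:
  FIRST(Y) = { 'g', 'y' }

Productions for E:
  E → g Y e: FIRST = { 'g' }
  E → Y e Y: FIRST = { 'g', 'y' }
  E → g S: FIRST = { 'g' }
Productions for S:
  S → d e S: FIRST = { 'd' }
  S → d E g: FIRST = { 'd' }
  S → ε: FIRST = { ε }
Productions for Y:
  Y → y: FIRST = { 'y' }
  Y → g e: FIRST = { 'g' }

Conflict for E: E → g Y e and E → Y e Y
  Overlap: { 'g' }
Conflict for E: E → g Y e and E → g S
  Overlap: { 'g' }
Conflict for E: E → Y e Y and E → g S
  Overlap: { 'g' }
Conflict for S: S → d e S and S → d E g
  Overlap: { 'd' }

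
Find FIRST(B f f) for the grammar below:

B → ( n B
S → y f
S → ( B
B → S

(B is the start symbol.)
FIRST sets of the non-terminals involved (from the grammar, by fixed-point iteration):
  FIRST(B) = { '(', 'y' }

To compute FIRST(B f f), process the symbols left to right:
Symbol B is a non-terminal. Add FIRST(B) \ {ε} = { '(', 'y' }
B is not nullable (ε ∉ FIRST(B)), so stop here.
FIRST(B f f) = { '(', 'y' }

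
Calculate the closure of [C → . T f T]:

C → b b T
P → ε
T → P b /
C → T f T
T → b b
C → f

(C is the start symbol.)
{ [C → . T f T], [P → .], [T → . P b /], [T → . b b] }

To compute CLOSURE, for each item [A → α.Bβ] where B is a non-terminal, add [B → .γ] for all productions B → γ; repeat for the newly added items until nothing changes.

Start with: [C → . T f T]
  [C → . T f T] has the dot before T: add [T → . P b /], [T → . b b]
  [T → . P b /] has the dot before P: add [P → .]
No further items can be added.

CLOSURE = { [C → . T f T], [P → .], [T → . P b /], [T → . b b] }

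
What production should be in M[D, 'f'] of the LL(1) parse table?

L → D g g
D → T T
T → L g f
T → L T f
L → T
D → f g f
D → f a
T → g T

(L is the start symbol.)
D → T T, D → f g f, D → f a

To find M[D, 'f'], we find productions for D where 'f' is in the predict set (PREDICT(N → α) = (FIRST(α) \ {ε}) ∪ (FOLLOW(N) if α ⇒* ε)).

Relevant sets:
  FIRST(T) = { 'f', 'g' }

D → T T: PREDICT = { 'f', 'g' }
  'f' is in predict set, so this production goes in M[D, 'f']
D → f g f: PREDICT = { 'f' }
  'f' is in predict set, so this production goes in M[D, 'f']
D → f a: PREDICT = { 'f' }
  'f' is in predict set, so this production goes in M[D, 'f']

M[D, 'f'] = D → T T, D → f g f, D → f a  (a multiply-defined cell — the grammar is not LL(1))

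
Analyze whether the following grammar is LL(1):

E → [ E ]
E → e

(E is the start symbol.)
Yes, the grammar is LL(1).

For E:
  PREDICT(E → '[' E ']') = { '[' }
  PREDICT(E → e) = { 'e' }

All predict sets are disjoint. The grammar IS LL(1).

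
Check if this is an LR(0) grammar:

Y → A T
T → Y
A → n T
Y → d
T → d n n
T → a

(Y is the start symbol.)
A grammar is LR(0) if no state in the canonical LR(0) collection has:
  - both a shift item (dot before a terminal) and a complete item (shift-reduce conflict), or
  - two or more complete items (reduce-reduce conflict; the accept item [Y' → Y .] counts as a complete item here).

Augment with Y' → Y and build the canonical LR(0) collection (I0 = CLOSURE({[Y' → . Y]}), then GOTO on every symbol after a dot until no new states appear). It has 12 states:
  I0: { [A → . n T], [Y → . A T], [Y → . d], [Y' → . Y] }  — shift
  I1: { [A → . n T], [T → . Y], [T → . a], [T → . d n n], [Y → . A T], [Y → . d], [Y → A . T] }  — shift
  I2: { [Y' → Y .] }  — accept
  I3: { [Y → d .] }  — reduce
  I4: { [A → . n T], [A → n . T], [T → . Y], [T → . a], [T → . d n n], [Y → . A T], [Y → . d] }  — shift
  I5: { [A → n T .] }  — reduce
  I6: { [T → Y .] }  — reduce
  I7: { [T → a .] }  — reduce
  I8: { [T → d . n n], [Y → d .] }  — shift, reduce
  I9: { [T → d n . n] }  — shift
  I10: { [T → d n n .] }  — reduce
  I11: { [Y → A T .] }  — reduce

Conflict in state I8:
  Shift-reduce conflict between [Y → d .] and [T → d . n n]
So the grammar is NOT LR(0).

Answer: No. Shift-reduce conflict between [Y → d .] and [T → d . n n]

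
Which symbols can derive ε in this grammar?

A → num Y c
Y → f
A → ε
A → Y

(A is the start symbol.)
{ 'A' }

ε-productions: A → ε
So A is immediately nullable.
No further non-terminal can be added: every production for the remaining non-terminals contains a terminal or a non-nullable non-terminal.
Nullable = { 'A' }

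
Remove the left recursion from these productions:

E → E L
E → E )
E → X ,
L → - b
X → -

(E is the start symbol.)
E → X , E'
E' → L E'
E' → ) E'
E' → ε
L → - b
X → -

E is directly left-recursive. The standard transformation for
  A → A α₁ | ... | A α_m | β₁ | ... | β_n
is
  A  → β₁ A' | ... | β_n A'
  A' → α₁ A' | ... | α_m A' | ε

E → X , becomes E → X , E'
E → E L becomes E' → L E'
E → E ) becomes E' → ) E'
Add E' → ε

Productions for other non-terminals are unchanged:
  L → - b
  X → -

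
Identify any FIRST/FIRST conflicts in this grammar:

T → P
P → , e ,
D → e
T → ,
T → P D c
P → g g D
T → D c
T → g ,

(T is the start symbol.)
Yes. T → P / T → ',' on { ',' }; T → P / T → P D c on { ',', 'g' }; T → P / T → g ',' on { 'g' }; T → ',' / T → P D c on { ',' }; T → P D c / T → g ',' on { 'g' }

FIRST sets of the non-terminals at (or reachable through a nullable prefix from) the front of some alternative:
  FIRST(P) = { ',', 'g' }
  FIRST(D) = { 'e' }

Productions for T:
  T → P: FIRST = { ',', 'g' }
  T → ,: FIRST = { ',' }
  T → P D c: FIRST = { ',', 'g' }
  T → D c: FIRST = { 'e' }
  T → g ,: FIRST = { 'g' }
Productions for P:
  P → , e ,: FIRST = { ',' }
  P → g g D: FIRST = { 'g' }
D has only one production, so no FIRST/FIRST conflict is possible there.

Conflict for T: T → P and T → ,
  Overlap: { ',' }
Conflict for T: T → P and T → P D c
  Overlap: { ',', 'g' }
Conflict for T: T → P and T → g ,
  Overlap: { 'g' }
Conflict for T: T → , and T → P D c
  Overlap: { ',' }
Conflict for T: T → P D c and T → g ,
  Overlap: { 'g' }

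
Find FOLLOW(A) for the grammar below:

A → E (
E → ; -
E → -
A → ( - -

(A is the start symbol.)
{ $ }

A is the start symbol, so $ ∈ FOLLOW(A).
A does not occur on any right-hand side.

Taking the union: FOLLOW(A) = { $ }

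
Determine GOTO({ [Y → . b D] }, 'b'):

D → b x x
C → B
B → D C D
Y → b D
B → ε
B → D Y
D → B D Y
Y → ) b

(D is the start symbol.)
{ [B → . D C D], [B → . D Y], [B → .], [D → . B D Y], [D → . b x x], [Y → b . D] }

GOTO(I, 'b') = CLOSURE({ [A → αX.β] : [A → α.Xβ] ∈ I, X = 'b' })

Items with dot before 'b', with the dot advanced:
  [Y → . b D] → [Y → b . D]
Closure of the advanced items:
  [Y → b . D] has the dot before D: add [D → . b x x], [D → . B D Y]
  [D → . B D Y] has the dot before B: add [B → . D C D], [B → .], [B → . D Y]

GOTO = { [B → . D C D], [B → . D Y], [B → .], [D → . B D Y], [D → . b x x], [Y → b . D] }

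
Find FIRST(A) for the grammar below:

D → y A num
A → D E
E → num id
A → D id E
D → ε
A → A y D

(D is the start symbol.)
{ 'id', 'num', 'y' }

FIRST sets of the other non-terminals involved (by the same procedure, iterated to a fixed point):
  FIRST(D) = { 'y', ε }
  FIRST(E) = { 'num' }

From A → D E:
  - D is a non-terminal: add FIRST(D) \ {ε} = { 'y' }
    D is nullable, so continue to the next symbol
  - E is a non-terminal: add FIRST(E) \ {ε} = { 'num' }
    E is not nullable, so stop
From A → D id E:
  - D is a non-terminal: add FIRST(D) \ {ε} = { 'y' }
    D is nullable, so continue to the next symbol
  - id is a terminal: add 'id' and stop
From A → A y D:
  - A is the symbol being defined: contributes nothing new
    A is not nullable, so stop

Collecting: FIRST(A) = { 'id', 'num', 'y' }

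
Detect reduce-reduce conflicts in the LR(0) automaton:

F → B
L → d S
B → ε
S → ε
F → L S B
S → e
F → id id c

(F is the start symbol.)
A reduce-reduce conflict occurs when an LR(0) state has two complete items [A → α .] and [B → β .] — both call for a reduction, and with no lookahead the parser cannot choose between them.

Augment with F' → F and build the canonical LR(0) collection (I0 = CLOSURE({[F' → . F]}), then GOTO on every symbol after a dot until no new states appear). It has 12 states:
  I0: { [B → .], [F → . B], [F → . L S B], [F → . id id c], [F' → . F], [L → . d S] }  — shift, reduce
  I1: { [F → B .] }  — reduce
  I2: { [F' → F .] }  — accept
  I3: { [F → L . S B], [S → . e], [S → .] }  — shift, reduce
  I4: { [L → d . S], [S → . e], [S → .] }  — shift, reduce
  I5: { [F → id . id c] }  — shift
  I6: { [F → id id . c] }  — shift
  I7: { [F → id id c .] }  — reduce
  I8: { [L → d S .] }  — reduce
  I9: { [S → e .] }  — reduce
  I10: { [B → .], [F → L S . B] }  — reduce
  I11: { [F → L S B .] }  — reduce

No state contains more than one complete item.

Answer: No reduce-reduce conflicts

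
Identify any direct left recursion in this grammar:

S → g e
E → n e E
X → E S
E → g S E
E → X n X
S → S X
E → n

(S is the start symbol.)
Direct left recursion occurs when N → N α for some non-terminal N (the right-hand side begins with the left-hand side itself).

S → g e: starts with g
E → n e E: starts with n
X → E S: starts with E
E → g S E: starts with g
E → X n X: starts with X
S → S X: LEFT RECURSIVE (starts with S)
E → n: starts with n

The grammar has direct left recursion on: S.

Answer: Yes, S is left-recursive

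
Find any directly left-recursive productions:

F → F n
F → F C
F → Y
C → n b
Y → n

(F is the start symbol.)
Yes, F is left-recursive

F → F n: LEFT RECURSIVE (starts with F)
F → F C: LEFT RECURSIVE (starts with F)
F → Y: starts with Y
C → n b: starts with n
Y → n: starts with n

The grammar has direct left recursion on: F.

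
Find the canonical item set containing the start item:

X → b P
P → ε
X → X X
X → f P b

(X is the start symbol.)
{ [X → . X X], [X → . b P], [X → . f P b], [X' → . X] }

First, augment the grammar with X' → X
I₀ = CLOSURE({ [X' → . X] }):
  [X' → . X] has the dot before X: add [X → . b P], [X → . X X], [X → . f P b]
No further items can be added.

I₀ = { [X → . X X], [X → . b P], [X → . f P b], [X' → . X] }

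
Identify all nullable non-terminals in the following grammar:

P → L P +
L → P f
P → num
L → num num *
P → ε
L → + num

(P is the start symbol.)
{ 'P' }

A non-terminal is nullable if it can derive ε (the empty string): either it has an ε-production, or it has a production whose right-hand side consists entirely of nullable non-terminals.

ε-productions: P → ε
So P is immediately nullable.
No further non-terminal can be added: every production for the remaining non-terminals contains a terminal or a non-nullable non-terminal.
Nullable = { 'P' }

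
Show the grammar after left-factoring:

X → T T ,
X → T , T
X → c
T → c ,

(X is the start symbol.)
Left-factoring transforms A → αβ₁ | αβ₂ into A → αA' and A' → β₁ | β₂
(α is the longest common prefix among the alternatives). Repeat until
no nonterminal has two alternatives with a common prefix.

Round 1: X has alternatives sharing prefix 'T'. Introduce X': X → T X'
  Add: X' → T ,
  Add: X' → , T

No remaining common prefixes — done.

Resulting grammar:
X → T X'
X' → T ,
X' → , T
X → c
T → c ,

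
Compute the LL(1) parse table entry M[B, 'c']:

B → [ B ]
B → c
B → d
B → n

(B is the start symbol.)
To find M[B, 'c'], we find productions for B where 'c' is in the predict set (PREDICT(N → α) = (FIRST(α) \ {ε}) ∪ (FOLLOW(N) if α ⇒* ε)).

B → [ B ]: PREDICT = { '[' }
B → c: PREDICT = { 'c' }
  'c' is in predict set, so this production goes in M[B, 'c']
B → d: PREDICT = { 'd' }
B → n: PREDICT = { 'n' }

M[B, 'c'] = B → c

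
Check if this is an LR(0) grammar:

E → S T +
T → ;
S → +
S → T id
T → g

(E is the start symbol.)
Yes, the grammar is LR(0)

Augment with E' → E and build the canonical LR(0) collection (I0 = CLOSURE({[E' → . E]}), then GOTO on every symbol after a dot until no new states appear). It has 10 states:
  I0: { [E → . S T +], [E' → . E], [S → . +], [S → . T id], [T → . ;], [T → . g] }  — shift
  I1: { [S → + .] }  — reduce
  I2: { [T → ; .] }  — reduce
  I3: { [E' → E .] }  — accept
  I4: { [E → S . T +], [T → . ;], [T → . g] }  — shift
  I5: { [S → T . id] }  — shift
  I6: { [T → g .] }  — reduce
  I7: { [S → T id .] }  — reduce
  I8: { [E → S T . +] }  — shift
  I9: { [E → S T + .] }  — reduce

Every state is either a pure shift/goto state or contains exactly one complete item and nothing to shift — no conflicts. The grammar is LR(0).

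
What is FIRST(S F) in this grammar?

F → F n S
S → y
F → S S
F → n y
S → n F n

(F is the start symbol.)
{ 'n', 'y' }

FIRST sets of the non-terminals involved (from the grammar, by fixed-point iteration):
  FIRST(S) = { 'n', 'y' }

To compute FIRST(S F), process the symbols left to right:
Symbol S is a non-terminal. Add FIRST(S) \ {ε} = { 'n', 'y' }
S is not nullable (ε ∉ FIRST(S)), so stop here.
FIRST(S F) = { 'n', 'y' }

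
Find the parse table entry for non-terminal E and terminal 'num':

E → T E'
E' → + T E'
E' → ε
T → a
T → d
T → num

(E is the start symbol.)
To find M[E, 'num'], we find productions for E where 'num' is in the predict set (PREDICT(N → α) = (FIRST(α) \ {ε}) ∪ (FOLLOW(N) if α ⇒* ε)).

Relevant sets:
  FIRST(T) = { 'a', 'd', 'num' }

E → T E': PREDICT = { 'a', 'd', 'num' }
  'num' is in predict set, so this production goes in M[E, 'num']

M[E, 'num'] = E → T E'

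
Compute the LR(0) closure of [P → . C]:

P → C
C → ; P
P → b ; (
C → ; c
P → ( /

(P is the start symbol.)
Start with: [P → . C]
  [P → . C] has the dot before C: add [C → . ; P], [C → . ; c]
No further items can be added.

CLOSURE = { [C → . ; P], [C → . ; c], [P → . C] }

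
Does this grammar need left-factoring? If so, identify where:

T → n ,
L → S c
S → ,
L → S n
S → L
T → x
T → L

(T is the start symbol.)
Yes, L has productions with common prefix 'S'

Left-factoring is needed when two productions for the same non-terminal
share a common prefix on the right-hand side.

Productions for T:
  T → n ,
  T → x
  T → L
Productions for L:
  L → S c
  L → S n
Productions for S:
  S → ,
  S → L

Found common prefix 'S' in productions for L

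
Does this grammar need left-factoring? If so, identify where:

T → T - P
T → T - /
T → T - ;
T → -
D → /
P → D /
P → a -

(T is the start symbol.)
Left-factoring is needed when two productions for the same non-terminal
share a common prefix on the right-hand side.

Productions for T:
  T → T - P
  T → T - /
  T → T - ;
  T → -
Productions for P:
  P → D /
  P → a -

Found common prefix 'T -' in productions for T

Answer: Yes, T has productions with common prefix 'T -'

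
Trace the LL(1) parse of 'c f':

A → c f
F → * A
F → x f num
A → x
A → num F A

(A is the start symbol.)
Stack is shown with the top on the left.

Stack  Input  Action
--------------------
A $    c f $  output A → c f
c f $  c f $  match 'c'
f $    f $    match 'f'
$      $      accept

The string is accepted.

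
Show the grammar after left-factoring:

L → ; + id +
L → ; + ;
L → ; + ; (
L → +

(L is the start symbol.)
Left-factoring transforms A → αβ₁ | αβ₂ into A → αA' and A' → β₁ | β₂
(α is the longest common prefix among the alternatives). Repeat until
no nonterminal has two alternatives with a common prefix.

Round 1: L has alternatives sharing prefix '; +'. Introduce L': L → ; + L'
  Add: L' → id +
  Add: L' → ;
  Add: L' → ; (

Round 2: L' has alternatives sharing prefix ';'. Introduce L'': L' → ; L''
  Add: L'' → ε
  Add: L'' → (

No remaining common prefixes — done.

Resulting grammar:
L → ; + L'
L' → id +
L' → ; L''
L'' → ε
L'' → (
L → +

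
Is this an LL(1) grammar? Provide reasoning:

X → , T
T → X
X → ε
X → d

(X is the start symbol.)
Yes, the grammar is LL(1).

Relevant sets:
  FOLLOW(X) = { $ }

For X:
  PREDICT(X → ',' T) = { ',' }
  PREDICT(X → ε) = { $ }
  PREDICT(X → d) = { 'd' }
T has a single production, so nothing to check there.

All predict sets are disjoint. The grammar IS LL(1).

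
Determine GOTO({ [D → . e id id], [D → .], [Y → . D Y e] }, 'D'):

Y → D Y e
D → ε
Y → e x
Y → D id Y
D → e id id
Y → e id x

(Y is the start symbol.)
GOTO(I, 'D') = CLOSURE({ [A → αX.β] : [A → α.Xβ] ∈ I, X = 'D' })

Items with dot before 'D', with the dot advanced:
  [Y → . D Y e] → [Y → D . Y e]
Closure of the advanced items:
  [Y → D . Y e] has the dot before Y: add [Y → . D Y e], [Y → . e x], [Y → . D id Y], [Y → . e id x]
  [Y → . D Y e] has the dot before D: add [D → .], [D → . e id id]

GOTO = { [D → . e id id], [D → .], [Y → . D Y e], [Y → . D id Y], [Y → . e id x], [Y → . e x], [Y → D . Y e] }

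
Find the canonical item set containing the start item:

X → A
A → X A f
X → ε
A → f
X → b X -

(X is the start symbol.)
{ [A → . X A f], [A → . f], [X → . A], [X → . b X -], [X → .], [X' → . X] }

First, augment the grammar with X' → X
I₀ = CLOSURE({ [X' → . X] }):
  [X' → . X] has the dot before X: add [X → . A], [X → .], [X → . b X -]
  [X → . A] has the dot before A: add [A → . X A f], [A → . f]
No further items can be added.

I₀ = { [A → . X A f], [A → . f], [X → . A], [X → . b X -], [X → .], [X' → . X] }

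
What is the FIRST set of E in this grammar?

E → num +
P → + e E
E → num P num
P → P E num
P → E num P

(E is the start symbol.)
From E → num +:
  - num is a terminal: add 'num' and stop
From E → num P num:
  - num is a terminal: add 'num' and stop

Collecting: FIRST(E) = { 'num' }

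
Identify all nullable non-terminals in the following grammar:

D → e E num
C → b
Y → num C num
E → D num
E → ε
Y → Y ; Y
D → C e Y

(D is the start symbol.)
{ 'E' }

A non-terminal is nullable if it can derive ε (the empty string): either it has an ε-production, or it has a production whose right-hand side consists entirely of nullable non-terminals.

ε-productions: E → ε
So E is immediately nullable.
No further non-terminal can be added: every production for the remaining non-terminals contains a terminal or a non-nullable non-terminal.
Nullable = { 'E' }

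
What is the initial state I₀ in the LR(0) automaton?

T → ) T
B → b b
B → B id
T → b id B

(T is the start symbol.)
First, augment the grammar with T' → T
I₀ = CLOSURE({ [T' → . T] }):
  [T' → . T] has the dot before T: add [T → . ) T], [T → . b id B]
No further items can be added.

I₀ = { [T → . ) T], [T → . b id B], [T' → . T] }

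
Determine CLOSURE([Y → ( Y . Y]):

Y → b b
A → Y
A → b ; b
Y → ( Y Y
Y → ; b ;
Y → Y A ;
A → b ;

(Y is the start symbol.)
{ [Y → ( Y . Y], [Y → . ( Y Y], [Y → . ; b ;], [Y → . Y A ;], [Y → . b b] }

To compute CLOSURE, for each item [A → α.Bβ] where B is a non-terminal, add [B → .γ] for all productions B → γ; repeat for the newly added items until nothing changes.

Start with: [Y → ( Y . Y]
  [Y → ( Y . Y] has the dot before Y: add [Y → . b b], [Y → . ( Y Y], [Y → . ; b ;], [Y → . Y A ;]
No further items can be added.

CLOSURE = { [Y → ( Y . Y], [Y → . ( Y Y], [Y → . ; b ;], [Y → . Y A ;], [Y → . b b] }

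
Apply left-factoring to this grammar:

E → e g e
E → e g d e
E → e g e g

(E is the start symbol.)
E → e g E'
E' → e E''
E'' → ε
E'' → g
E' → d e

Left-factoring transforms A → αβ₁ | αβ₂ into A → αA' and A' → β₁ | β₂
(α is the longest common prefix among the alternatives). Repeat until
no nonterminal has two alternatives with a common prefix.

Round 1: E has alternatives sharing prefix 'e g'. Introduce E': E → e g E'
  Add: E' → e
  Add: E' → d e
  Add: E' → e g

Round 2: E' has alternatives sharing prefix 'e'. Introduce E'': E' → e E''
  Add: E'' → ε
  Add: E'' → g

No remaining common prefixes — done.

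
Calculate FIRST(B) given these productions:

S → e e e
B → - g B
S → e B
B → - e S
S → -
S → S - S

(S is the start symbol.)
{ '-' }

To compute FIRST(B), examine every production with B on the left-hand side, reading each right-hand side left to right until a non-nullable symbol is reached.

From B → - g B:
  - '-' is a terminal: add '-' and stop
From B → - e S:
  - '-' is a terminal: add '-' and stop

Collecting: FIRST(B) = { '-' }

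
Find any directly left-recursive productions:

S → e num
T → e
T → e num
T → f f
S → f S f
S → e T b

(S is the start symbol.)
Direct left recursion occurs when N → N α for some non-terminal N (the right-hand side begins with the left-hand side itself).

S → e num: starts with e
T → e: starts with e
T → e num: starts with e
T → f f: starts with f
S → f S f: starts with f
S → e T b: starts with e

No direct left recursion found.

Answer: No direct left recursion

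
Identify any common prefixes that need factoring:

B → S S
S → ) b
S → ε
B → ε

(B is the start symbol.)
Left-factoring is needed when two productions for the same non-terminal
share a common prefix on the right-hand side.

Productions for B:
  B → S S
  B → ε
Productions for S:
  S → ) b
  S → ε

No common prefixes found.

Answer: No, left-factoring is not needed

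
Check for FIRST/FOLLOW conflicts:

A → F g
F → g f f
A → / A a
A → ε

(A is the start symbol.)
No FIRST/FOLLOW conflicts.

A FIRST/FOLLOW conflict occurs when a non-terminal N has a nullable alternative N → β (β ⇒* ε) and another alternative N → α with FIRST(α) ∩ FOLLOW(N) ≠ ∅: on such a lookahead the parser cannot decide between expanding α and letting N vanish via β.

Nullable non-terminals: A.
FIRST sets used below: FIRST(F) = { 'g' }

A: nullable alternative(s) A → ε; FOLLOW(A) = { $, 'a' }
  A → F g: FIRST \ {ε} = { 'g' } — disjoint from FOLLOW(A)
  A → / A a: FIRST \ {ε} = { '/' } — disjoint from FOLLOW(A)
  A → ε: FIRST \ {ε} = { } — this is the only nullable alternative, skip

F has no nullable alternative, so no FIRST/FOLLOW check is needed there.

No FIRST/FOLLOW conflicts found.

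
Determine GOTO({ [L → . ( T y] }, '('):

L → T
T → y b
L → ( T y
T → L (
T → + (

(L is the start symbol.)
GOTO(I, '(') = CLOSURE({ [A → αX.β] : [A → α.Xβ] ∈ I, X = '(' })

Items with dot before '(', with the dot advanced:
  [L → . ( T y] → [L → ( . T y]
Closure of the advanced items:
  [L → ( . T y] has the dot before T: add [T → . y b], [T → . L (], [T → . + (]
  [T → . L (] has the dot before L: add [L → . T], [L → . ( T y]

GOTO = { [L → ( . T y], [L → . ( T y], [L → . T], [T → . + (], [T → . L (], [T → . y b] }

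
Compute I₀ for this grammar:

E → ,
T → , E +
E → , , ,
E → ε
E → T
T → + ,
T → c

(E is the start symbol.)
{ [E → . , , ,], [E → . ,], [E → . T], [E → .], [E' → . E], [T → . + ,], [T → . , E +], [T → . c] }

First, augment the grammar with E' → E
I₀ = CLOSURE({ [E' → . E] }):
  [E' → . E] has the dot before E: add [E → . ,], [E → . , , ,], [E → .], [E → . T]
  [E → . T] has the dot before T: add [T → . , E +], [T → . + ,], [T → . c]
No further items can be added.

I₀ = { [E → . , , ,], [E → . ,], [E → . T], [E → .], [E' → . E], [T → . + ,], [T → . , E +], [T → . c] }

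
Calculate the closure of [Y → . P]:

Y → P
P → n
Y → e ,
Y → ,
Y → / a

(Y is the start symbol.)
To compute CLOSURE, for each item [A → α.Bβ] where B is a non-terminal, add [B → .γ] for all productions B → γ; repeat for the newly added items until nothing changes.

Start with: [Y → . P]
  [Y → . P] has the dot before P: add [P → . n]
No further items can be added.

CLOSURE = { [P → . n], [Y → . P] }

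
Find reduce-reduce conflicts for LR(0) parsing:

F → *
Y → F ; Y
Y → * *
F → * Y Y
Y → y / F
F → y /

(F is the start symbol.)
Yes — I14: [F → * .] vs [Y → * * .]

A reduce-reduce conflict occurs when an LR(0) state has two complete items [A → α .] and [B → β .] — both call for a reduction, and with no lookahead the parser cannot choose between them.

Augment with F' → F and build the canonical LR(0) collection (I0 = CLOSURE({[F' → . F]}), then GOTO on every symbol after a dot until no new states appear). It has 15 states:
  I0: { [F → . * Y Y], [F → . *], [F → . y /], [F' → . F] }  — shift
  I1: { [F → * . Y Y], [F → * .], [F → . * Y Y], [F → . *], [F → . y /], [Y → . * *], [Y → . F ; Y], [Y → . y / F] }  — shift, reduce
  I2: { [F' → F .] }  — accept
  I3: { [F → y . /] }  — shift
  I4: { [F → y / .] }  — reduce
  I5: { [F → * . Y Y], [F → * .], [F → . * Y Y], [F → . *], [F → . y /], [Y → * . *], [Y → . * *], [Y → . F ; Y], [Y → . y / F] }  — shift, reduce
  I6: { [Y → F . ; Y] }  — shift
  I7: { [F → * Y . Y], [F → . * Y Y], [F → . *], [F → . y /], [Y → . * *], [Y → . F ; Y], [Y → . y / F] }  — shift
  I8: { [F → y . /], [Y → y . / F] }  — shift
  I9: { [F → . * Y Y], [F → . *], [F → . y /], [F → y / .], [Y → y / . F] }  — shift, reduce
  I10: { [Y → y / F .] }  — reduce
  I11: { [F → * Y Y .] }  — reduce
  I12: { [F → . * Y Y], [F → . *], [F → . y /], [Y → . * *], [Y → . F ; Y], [Y → . y / F], [Y → F ; . Y] }  — shift
  I13: { [Y → F ; Y .] }  — reduce
  I14: { [F → * . Y Y], [F → * .], [F → . * Y Y], [F → . *], [F → . y /], [Y → * * .], [Y → * . *], [Y → . * *], [Y → . F ; Y], [Y → . y / F] }  — shift, 2 reduces

I14 contains complete items [F → * .], [Y → * * .] — reduce-reduce conflict.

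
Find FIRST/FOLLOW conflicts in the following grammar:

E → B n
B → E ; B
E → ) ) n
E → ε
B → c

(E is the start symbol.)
Yes. E → B n with FOLLOW(E) on { ';' }

A FIRST/FOLLOW conflict occurs when a non-terminal N has a nullable alternative N → β (β ⇒* ε) and another alternative N → α with FIRST(α) ∩ FOLLOW(N) ≠ ∅: on such a lookahead the parser cannot decide between expanding α and letting N vanish via β.

Nullable non-terminals: E.
FIRST sets used below: FIRST(B) = { ')', ';', 'c' }

E: nullable alternative(s) E → ε; FOLLOW(E) = { $, ';' }
  E → B n: FIRST \ {ε} = { ')', ';', 'c' } — overlaps FOLLOW(E) on { ';' }: CONFLICT
  E → ) ) n: FIRST \ {ε} = { ')' } — disjoint from FOLLOW(E)
  E → ε: FIRST \ {ε} = { } — this is the only nullable alternative, skip

B has no nullable alternative, so no FIRST/FOLLOW check is needed there.

So the grammar has 1 FIRST/FOLLOW conflict (marked CONFLICT above).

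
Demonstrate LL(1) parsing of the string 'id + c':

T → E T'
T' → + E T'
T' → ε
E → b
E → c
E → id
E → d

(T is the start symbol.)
LL(1) parsing maintains a stack (initially the start symbol over $) and the input. At each step: if the stack top is a terminal, match it against the current input token; if it is a non-terminal N, replace it with the RHS of M[N, lookahead] (the unique production whose predict set contains the lookahead).

Stack is shown with the top on the left.

Stack     Input     Action
--------------------------
T $       id + c $  output T → E T'
E T' $    id + c $  output E → id
id T' $   id + c $  match 'id'
T' $      + c $     output T' → + E T'
+ E T' $  + c $     match '+'
E T' $    c $       output E → c
c T' $    c $       match 'c'
T' $      $         output T' → ε
$         $         accept

The string is accepted.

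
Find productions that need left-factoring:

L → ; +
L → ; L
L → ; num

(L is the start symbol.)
Left-factoring is needed when two productions for the same non-terminal
share a common prefix on the right-hand side.

Productions for L:
  L → ; +
  L → ; L
  L → ; num

Found common prefix ';' in productions for L

Answer: Yes, L has productions with common prefix ';'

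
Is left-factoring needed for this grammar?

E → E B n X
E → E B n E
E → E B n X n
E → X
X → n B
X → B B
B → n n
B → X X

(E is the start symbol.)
Left-factoring is needed when two productions for the same non-terminal
share a common prefix on the right-hand side.

Productions for E:
  E → E B n X
  E → E B n E
  E → E B n X n
  E → X
Productions for X:
  X → n B
  X → B B
Productions for B:
  B → n n
  B → X X

Found common prefix 'E B n' in productions for E

Answer: Yes, E has productions with common prefix 'E B n'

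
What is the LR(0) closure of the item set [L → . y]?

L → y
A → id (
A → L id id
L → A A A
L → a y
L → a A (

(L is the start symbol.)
{ [L → . y] }

Start with: [L → . y]
The dot precedes the terminal y, so nothing is added.

CLOSURE = { [L → . y] }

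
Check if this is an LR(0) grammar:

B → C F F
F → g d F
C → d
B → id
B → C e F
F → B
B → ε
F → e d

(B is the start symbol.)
No. Shift-reduce conflict between [B → .] and [B → . id]

A grammar is LR(0) if no state in the canonical LR(0) collection has:
  - both a shift item (dot before a terminal) and a complete item (shift-reduce conflict), or
  - two or more complete items (reduce-reduce conflict; the accept item [B' → B .] counts as a complete item here).

Augment with B' → B and build the canonical LR(0) collection (I0 = CLOSURE({[B' → . B]}), then GOTO on every symbol after a dot until no new states appear). It has 16 states:
  I0: { [B → . C F F], [B → . C e F], [B → . id], [B → .], [B' → . B], [C → . d] }  — shift, reduce
  I1: { [B' → B .] }  — accept
  I2: { [B → . C F F], [B → . C e F], [B → . id], [B → .], [B → C . F F], [B → C . e F], [C → . d], [F → . B], [F → . e d], [F → . g d F] }  — shift, reduce
  I3: { [C → d .] }  — reduce
  I4: { [B → id .] }  — reduce
  I5: { [F → B .] }  — reduce
  I6: { [B → . C F F], [B → . C e F], [B → . id], [B → .], [B → C F . F], [C → . d], [F → . B], [F → . e d], [F → . g d F] }  — shift, reduce
  I7: { [B → . C F F], [B → . C e F], [B → . id], [B → .], [B → C e . F], [C → . d], [F → . B], [F → . e d], [F → . g d F], [F → e . d] }  — shift, reduce
  I8: { [F → g . d F] }  — shift
  I9: { [B → . C F F], [B → . C e F], [B → . id], [B → .], [C → . d], [F → . B], [F → . e d], [F → . g d F], [F → g d . F] }  — shift, reduce
  I10: { [F → g d F .] }  — reduce
  I11: { [F → e . d] }  — shift
  I12: { [F → e d .] }  — reduce
  I13: { [B → C e F .] }  — reduce
  I14: { [C → d .], [F → e d .] }  — 2 reduces
  I15: { [B → C F F .] }  — reduce

Conflict in state I0:
  Shift-reduce conflict between [B → .] and [B → . id]
So the grammar is NOT LR(0).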